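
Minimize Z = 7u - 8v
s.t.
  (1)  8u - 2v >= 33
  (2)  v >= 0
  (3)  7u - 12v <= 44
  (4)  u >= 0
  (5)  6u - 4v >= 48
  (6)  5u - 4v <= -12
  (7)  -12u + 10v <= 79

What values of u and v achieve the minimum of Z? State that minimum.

Vertices and Z = 7u - 8v:
  (60, 78) → Z = -204
  (199/3, 175/2) → Z = -707/3
  (98, 251/2) → Z = -318

u = 98, v = 251/2, minimum Z = -318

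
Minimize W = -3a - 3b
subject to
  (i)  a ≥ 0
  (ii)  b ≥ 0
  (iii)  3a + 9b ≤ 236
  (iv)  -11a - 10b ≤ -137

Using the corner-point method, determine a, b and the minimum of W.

a = 236/3, b = 0, minimum W = -236

Corner points and W = -3a - 3b:
  (0, 236/9) → W = -236/3
  (0, 137/10) → W = -411/10
  (236/3, 0) → W = -236
  (137/11, 0) → W = -411/11

The optimum lies where b = 0 and 3a + 9b = 236.
Solving simultaneously gives a = 236/3, b = 0.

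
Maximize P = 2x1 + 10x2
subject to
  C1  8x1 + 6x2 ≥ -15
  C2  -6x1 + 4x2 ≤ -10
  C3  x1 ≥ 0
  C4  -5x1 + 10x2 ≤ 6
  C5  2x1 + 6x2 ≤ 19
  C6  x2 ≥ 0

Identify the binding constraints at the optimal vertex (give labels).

Extreme points and P = 2x1 + 10x2:
  (34/11, 47/22) → P = 303/11
  (5/3, 0) → P = 10/3
  (19/2, 0) → P = 19

The maximum is at (34/11, 47/22). Substituting into each constraint, equality holds for C2 and C5; the remaining constraints have slack.

C2 and C5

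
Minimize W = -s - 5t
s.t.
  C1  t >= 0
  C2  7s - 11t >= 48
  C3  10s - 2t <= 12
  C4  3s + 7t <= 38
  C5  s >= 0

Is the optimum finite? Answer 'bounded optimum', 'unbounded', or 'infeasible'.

The boundaries t = 0 and 7s - 11t = 48 meet at (48/7, 0), but that point violates 10s - 2t ≤ 12. Every candidate vertex is excluded by some other constraint, so the feasible region is empty.

infeasible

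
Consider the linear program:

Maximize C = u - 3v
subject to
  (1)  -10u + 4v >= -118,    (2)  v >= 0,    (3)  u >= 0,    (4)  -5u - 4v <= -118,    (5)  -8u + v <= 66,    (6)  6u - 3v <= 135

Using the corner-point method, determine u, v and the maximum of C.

The feasible region is unbounded (it extends along (2, 5), (1, 8)), but C strictly decreases along every unbounded feasible direction, so there is no improving ray and the maximum is attained at a vertex.

The binding constraints are -10u + 4v = -118 and -5u - 4v = -118.
Solving simultaneously gives u = 236/15, v = 59/6.

u = 236/15, v = 59/6, maximum C = -413/30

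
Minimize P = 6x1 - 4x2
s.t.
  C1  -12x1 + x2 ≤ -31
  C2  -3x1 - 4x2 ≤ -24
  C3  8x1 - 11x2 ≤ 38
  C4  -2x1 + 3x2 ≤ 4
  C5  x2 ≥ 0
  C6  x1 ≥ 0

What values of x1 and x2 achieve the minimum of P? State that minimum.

x1 = 56/17, x2 = 60/17, minimum P = 96/17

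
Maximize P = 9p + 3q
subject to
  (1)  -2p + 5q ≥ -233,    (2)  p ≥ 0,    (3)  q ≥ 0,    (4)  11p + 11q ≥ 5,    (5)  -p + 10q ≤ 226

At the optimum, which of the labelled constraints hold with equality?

(1) and (5)

Corner points and P = 9p + 3q:
  (233/2, 0) → P = 2097/2
  (692/3, 137/3) → P = 2213
  (0, 5/11) → P = 15/11
  (0, 113/5) → P = 339/5
  (5/11, 0) → P = 45/11

The maximum is at (692/3, 137/3). Substituting into each constraint, equality holds for (1) and (5); the remaining constraints have slack.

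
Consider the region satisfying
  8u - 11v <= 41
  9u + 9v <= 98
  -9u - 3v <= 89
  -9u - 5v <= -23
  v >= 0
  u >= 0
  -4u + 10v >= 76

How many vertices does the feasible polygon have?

Pairwise boundary intersections that survive every other constraint:
  (0, 98/9)
  (148/63, 538/63)
  (0, 38/5)

3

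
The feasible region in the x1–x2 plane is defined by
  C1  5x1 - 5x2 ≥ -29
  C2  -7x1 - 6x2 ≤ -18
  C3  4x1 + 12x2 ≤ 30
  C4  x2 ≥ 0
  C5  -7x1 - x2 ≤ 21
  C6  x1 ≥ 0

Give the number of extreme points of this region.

The feasible vertices (each the meet of two boundaries and inside every other half-plane) are:
  (3/5, 23/10)
  (18/7, 0)
  (15/2, 0)

3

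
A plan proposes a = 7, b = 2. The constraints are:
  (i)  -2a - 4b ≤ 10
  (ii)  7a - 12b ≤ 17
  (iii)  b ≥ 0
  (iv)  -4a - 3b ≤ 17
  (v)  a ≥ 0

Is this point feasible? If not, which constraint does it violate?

not feasible — violates (ii)

Constraint (ii): 7a - 12b = 25, which is not ≤ 17. All other constraints are satisfied.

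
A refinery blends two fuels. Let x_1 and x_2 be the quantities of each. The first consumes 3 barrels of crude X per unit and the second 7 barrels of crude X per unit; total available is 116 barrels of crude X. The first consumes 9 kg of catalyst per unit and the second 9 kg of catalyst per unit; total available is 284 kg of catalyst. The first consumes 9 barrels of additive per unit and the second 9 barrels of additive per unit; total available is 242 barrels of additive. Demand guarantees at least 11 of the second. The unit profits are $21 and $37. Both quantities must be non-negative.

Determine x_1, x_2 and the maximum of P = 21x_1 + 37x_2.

Vertices and P = 21x_1 + 37x_2:
  (0, 116/7) → P = 4292/7
  (0, 11) → P = 407
  (13, 11) → P = 680

The optimum lies where 3x_1 + 7x_2 = 116 and x_2 = 11.
Solving simultaneously gives x_1 = 13, x_2 = 11.

x_1 = 13, x_2 = 11, maximum P = 680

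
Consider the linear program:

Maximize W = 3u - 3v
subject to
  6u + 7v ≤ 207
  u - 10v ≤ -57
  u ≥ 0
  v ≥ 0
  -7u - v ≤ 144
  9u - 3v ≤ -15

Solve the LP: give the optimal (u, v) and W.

u = 7/29, v = 166/29, maximum W = -477/29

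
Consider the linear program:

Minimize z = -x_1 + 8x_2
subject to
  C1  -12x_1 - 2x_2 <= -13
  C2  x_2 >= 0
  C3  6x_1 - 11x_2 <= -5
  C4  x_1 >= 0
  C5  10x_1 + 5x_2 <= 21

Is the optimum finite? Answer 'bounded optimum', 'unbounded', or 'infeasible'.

bounded optimum

Vertices and z = -x_1 + 8x_2:
  (133/144, 23/24) → z = 971/144
  (23/40, 61/20) → z = 953/40
  (103/70, 44/35) → z = 601/70
The feasible region has finitely many vertices and no improving ray; the minimum is 971/144 at (133/144, 23/24).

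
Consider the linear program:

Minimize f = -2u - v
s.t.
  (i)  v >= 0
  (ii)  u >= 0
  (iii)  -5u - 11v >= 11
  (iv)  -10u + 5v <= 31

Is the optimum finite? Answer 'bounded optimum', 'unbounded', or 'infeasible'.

infeasible

The boundaries v = 0 and u = 0 meet at (0, 0), but that point violates -5u - 11v ≥ 11. Every candidate vertex is excluded by some other constraint, so the feasible region is empty.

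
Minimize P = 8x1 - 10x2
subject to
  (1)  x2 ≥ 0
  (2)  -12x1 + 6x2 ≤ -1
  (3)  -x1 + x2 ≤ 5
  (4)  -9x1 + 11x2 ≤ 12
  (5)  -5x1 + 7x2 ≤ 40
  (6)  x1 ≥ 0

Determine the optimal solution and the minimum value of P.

Feasible corners and P = 8x1 - 10x2:
  (1/12, 0) → P = 2/3
  (83/78, 51/26) → P = -433/39
  (89/2, 75/2) → P = -19
The feasible region is unbounded (it extends along (1, 0), (7, 5)), but P strictly increases along every unbounded feasible direction, so there is no improving ray and the minimum is attained at a vertex.

x1 = 89/2, x2 = 75/2, minimum P = -19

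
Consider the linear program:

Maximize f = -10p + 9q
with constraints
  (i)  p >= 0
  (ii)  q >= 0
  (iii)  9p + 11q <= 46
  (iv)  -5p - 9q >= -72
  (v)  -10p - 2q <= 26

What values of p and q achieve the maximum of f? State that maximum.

p = 0, q = 46/11, maximum f = 414/11

Vertices and f = -10p + 9q:
  (0, 0) → f = 0
  (0, 46/11) → f = 414/11
  (46/9, 0) → f = -460/9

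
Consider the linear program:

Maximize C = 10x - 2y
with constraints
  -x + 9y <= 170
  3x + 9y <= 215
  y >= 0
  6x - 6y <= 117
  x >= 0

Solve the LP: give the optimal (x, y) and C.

Feasible corners and C = 10x - 2y:
  (45/4, 725/36) → C = 650/9
  (0, 170/9) → C = -340/9
  (781/24, 313/24) → C = 898/3
  (39/2, 0) → C = 195
  (0, 0) → C = 0

The optimum lies where 3x + 9y = 215 and 6x - 6y = 117.
Solving simultaneously gives x = 781/24, y = 313/24.

x = 781/24, y = 313/24, maximum C = 898/3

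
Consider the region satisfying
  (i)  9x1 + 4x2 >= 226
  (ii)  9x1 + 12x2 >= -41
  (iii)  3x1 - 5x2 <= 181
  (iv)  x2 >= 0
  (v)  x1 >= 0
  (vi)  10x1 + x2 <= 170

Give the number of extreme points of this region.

3

Intersecting each pair of boundary lines and keeping only the points that satisfy every inequality leaves:
  (0, 113/2)
  (454/31, 730/31)
  (0, 170)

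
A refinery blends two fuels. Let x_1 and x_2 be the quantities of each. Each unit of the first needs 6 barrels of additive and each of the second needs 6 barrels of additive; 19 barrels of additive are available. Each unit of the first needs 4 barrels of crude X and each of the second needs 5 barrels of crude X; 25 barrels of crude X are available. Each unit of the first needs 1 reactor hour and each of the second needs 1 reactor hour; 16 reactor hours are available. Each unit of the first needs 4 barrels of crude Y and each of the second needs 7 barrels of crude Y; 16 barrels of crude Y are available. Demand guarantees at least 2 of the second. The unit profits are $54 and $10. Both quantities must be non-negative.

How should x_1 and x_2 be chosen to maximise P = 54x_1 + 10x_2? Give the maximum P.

Corner points and P = 54x_1 + 10x_2:
  (0, 16/7) → P = 160/7
  (0, 2) → P = 20
  (1/2, 2) → P = 47

The optimum lies where 4x_1 + 7x_2 = 16 and x_2 = 2.
Solving simultaneously gives x_1 = 1/2, x_2 = 2.

x_1 = 1/2, x_2 = 2, maximum P = 47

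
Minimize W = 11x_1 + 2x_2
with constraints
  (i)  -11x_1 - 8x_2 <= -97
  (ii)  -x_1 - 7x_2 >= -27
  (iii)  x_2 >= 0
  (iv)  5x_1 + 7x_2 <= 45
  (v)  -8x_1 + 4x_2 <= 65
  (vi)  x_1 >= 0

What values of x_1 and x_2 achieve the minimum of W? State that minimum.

x_1 = 319/37, x_2 = 10/37, minimum W = 3529/37

Vertices and W = 11x_1 + 2x_2:
  (97/11, 0) → W = 97
  (319/37, 10/37) → W = 3529/37
  (9, 0) → W = 99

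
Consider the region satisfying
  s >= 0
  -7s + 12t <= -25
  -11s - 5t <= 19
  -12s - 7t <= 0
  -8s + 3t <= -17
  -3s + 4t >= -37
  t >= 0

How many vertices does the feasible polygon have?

3

Of the 21 pairwise boundary intersections, those satisfying every inequality are:
  (43, 23)
  (25/7, 0)
  (37/3, 0)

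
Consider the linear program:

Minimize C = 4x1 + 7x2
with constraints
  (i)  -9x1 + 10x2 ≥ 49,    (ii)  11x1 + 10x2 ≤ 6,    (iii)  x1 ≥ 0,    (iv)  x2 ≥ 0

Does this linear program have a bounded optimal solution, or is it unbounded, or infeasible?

infeasible

The boundaries -9x1 + 10x2 = 49 and 11x1 + 10x2 = 6 meet at (-43/20, 593/200), but that point violates x1 ≥ 0. Every candidate vertex is excluded by some other constraint, so the feasible region is empty.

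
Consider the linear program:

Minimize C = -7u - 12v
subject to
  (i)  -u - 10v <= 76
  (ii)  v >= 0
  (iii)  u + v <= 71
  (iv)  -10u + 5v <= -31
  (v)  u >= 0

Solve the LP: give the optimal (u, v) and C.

Extreme points and C = -7u - 12v:
  (71, 0) → C = -497
  (31/10, 0) → C = -217/10
  (386/15, 679/15) → C = -2170/3

u = 386/15, v = 679/15, minimum C = -2170/3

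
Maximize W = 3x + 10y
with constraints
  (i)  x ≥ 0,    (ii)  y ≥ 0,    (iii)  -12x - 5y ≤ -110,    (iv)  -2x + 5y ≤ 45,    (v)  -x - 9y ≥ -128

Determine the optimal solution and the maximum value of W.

x = 128, y = 0, maximum W = 384

Corner points and W = 3x + 10y:
  (55/6, 0) → W = 55/2
  (128, 0) → W = 384
  (65/14, 76/7) → W = 245/2
  (235/23, 301/23) → W = 3715/23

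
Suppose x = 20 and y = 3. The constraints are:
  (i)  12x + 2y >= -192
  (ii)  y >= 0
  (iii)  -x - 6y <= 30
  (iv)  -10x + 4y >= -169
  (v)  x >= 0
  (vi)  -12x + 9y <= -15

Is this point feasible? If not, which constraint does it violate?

Constraint (iv): -10x + 4y = -188, which is not ≥ -169. All other constraints are satisfied.

not feasible — violates (iv)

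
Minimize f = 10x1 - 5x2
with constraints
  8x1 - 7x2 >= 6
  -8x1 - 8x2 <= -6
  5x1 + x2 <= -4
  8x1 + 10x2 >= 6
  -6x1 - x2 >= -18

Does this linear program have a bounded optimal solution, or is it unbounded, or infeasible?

The boundaries 8x1 - 7x2 = 6 and -8x1 - 8x2 = -6 meet at (3/4, 0), but that point violates 5x1 + x2 ≤ -4. Every candidate vertex is excluded by some other constraint, so the feasible region is empty.

infeasible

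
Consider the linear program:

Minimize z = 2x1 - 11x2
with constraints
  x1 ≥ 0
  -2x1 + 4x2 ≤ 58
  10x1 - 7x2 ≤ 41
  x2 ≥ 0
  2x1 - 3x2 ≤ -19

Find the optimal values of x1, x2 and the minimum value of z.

Vertices and z = 2x1 - 11x2:
  (0, 29/2) → z = -319/2
  (0, 19/3) → z = -209/3
  (285/13, 331/13) → z = -3071/13
  (16, 17) → z = -155

x1 = 285/13, x2 = 331/13, minimum z = -3071/13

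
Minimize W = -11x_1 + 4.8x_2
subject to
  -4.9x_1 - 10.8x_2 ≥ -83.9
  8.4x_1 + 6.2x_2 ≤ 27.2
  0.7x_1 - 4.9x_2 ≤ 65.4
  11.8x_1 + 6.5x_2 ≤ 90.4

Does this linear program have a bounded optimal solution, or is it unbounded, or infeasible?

bounded optimum

Feasible corners and W = -11x_1 + 4.8x_2:
  (-11321/3017, 4082/431) → W = 1308431/15085
  (26938/2275, -3788/325) → W = -2117974/11375
The feasible region has finitely many vertices and no improving ray; the minimum is -2117974/11375 at (26938/2275, -3788/325).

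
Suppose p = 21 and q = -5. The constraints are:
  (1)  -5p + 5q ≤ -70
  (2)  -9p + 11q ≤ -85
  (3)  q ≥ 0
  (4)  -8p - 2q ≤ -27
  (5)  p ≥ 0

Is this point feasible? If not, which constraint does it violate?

not feasible — violates (3)

Constraint (3): q = -5, which is not ≥ 0. All other constraints are satisfied.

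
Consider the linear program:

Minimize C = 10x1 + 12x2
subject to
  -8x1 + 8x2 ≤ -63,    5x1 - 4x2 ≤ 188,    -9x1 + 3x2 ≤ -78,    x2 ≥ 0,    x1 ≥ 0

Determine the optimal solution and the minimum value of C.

Extreme points and C = 10x1 + 12x2:
  (313/2, 1189/8) → C = 6697/2
  (145/16, 19/16) → C = 839/8
  (188/5, 0) → C = 376
  (26/3, 0) → C = 260/3

At the optimal vertex, -9x1 + 3x2 = -78 and x2 = 0.
Solving simultaneously gives x1 = 26/3, x2 = 0.

x1 = 26/3, x2 = 0, minimum C = 260/3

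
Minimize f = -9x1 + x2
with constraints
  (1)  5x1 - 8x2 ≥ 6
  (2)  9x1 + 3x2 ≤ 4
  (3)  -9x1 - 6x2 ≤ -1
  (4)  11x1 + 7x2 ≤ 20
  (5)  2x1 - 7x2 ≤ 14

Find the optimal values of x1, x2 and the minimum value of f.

Feasible corners and f = -9x1 + x2:
  (50/87, -34/87) → f = -484/87
  (22/51, -49/102) → f = -445/102
  (7/9, -1) → f = -8

x1 = 7/9, x2 = -1, minimum f = -8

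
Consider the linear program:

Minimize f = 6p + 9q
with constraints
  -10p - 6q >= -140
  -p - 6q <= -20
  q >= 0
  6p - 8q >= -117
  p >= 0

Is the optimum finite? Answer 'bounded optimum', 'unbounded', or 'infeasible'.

bounded optimum

Vertices and f = 6p + 9q:
  (40/3, 10/9) → f = 90
  (209/58, 1005/58) → f = 10299/58
  (0, 10/3) → f = 30
  (0, 117/8) → f = 1053/8
The feasible region has finitely many vertices and no improving ray; the minimum is 30 at (0, 10/3).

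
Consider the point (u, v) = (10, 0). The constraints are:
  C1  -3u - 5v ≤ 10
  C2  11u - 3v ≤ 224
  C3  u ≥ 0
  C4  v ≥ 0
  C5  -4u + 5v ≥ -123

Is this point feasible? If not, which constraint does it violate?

feasible

C1: -30 ≤ 10 ✓
C2: 110 ≤ 224 ✓
C3: 10 ≥ 0 ✓
C4: 0 ≥ 0 ✓
C5: -40 ≥ -123 ✓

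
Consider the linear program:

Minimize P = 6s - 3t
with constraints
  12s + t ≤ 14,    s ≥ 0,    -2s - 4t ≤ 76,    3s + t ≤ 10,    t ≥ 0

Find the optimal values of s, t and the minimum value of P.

s = 0, t = 10, minimum P = -30

Feasible corners and P = 6s - 3t:
  (4/9, 26/3) → P = -70/3
  (7/6, 0) → P = 7
  (0, 10) → P = -30
  (0, 0) → P = 0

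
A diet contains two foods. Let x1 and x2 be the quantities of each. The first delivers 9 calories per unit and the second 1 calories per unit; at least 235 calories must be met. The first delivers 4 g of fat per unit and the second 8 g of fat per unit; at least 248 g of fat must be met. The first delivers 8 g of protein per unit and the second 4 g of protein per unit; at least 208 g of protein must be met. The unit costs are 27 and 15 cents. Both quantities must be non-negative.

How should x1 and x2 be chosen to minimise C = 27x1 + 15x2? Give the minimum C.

x1 = 24, x2 = 19, minimum C = 933

The feasible region is unbounded (it extends along (0, 1), (1, 0)), but C strictly increases along every unbounded feasible direction, so there is no improving ray and the minimum is attained at a vertex.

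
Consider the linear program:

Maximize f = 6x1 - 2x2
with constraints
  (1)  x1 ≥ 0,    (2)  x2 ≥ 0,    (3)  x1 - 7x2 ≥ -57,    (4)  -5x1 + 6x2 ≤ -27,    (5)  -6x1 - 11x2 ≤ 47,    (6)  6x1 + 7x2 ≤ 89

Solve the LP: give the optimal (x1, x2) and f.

x1 = 89/6, x2 = 0, maximum f = 89

Corner points and f = 6x1 - 2x2:
  (27/5, 0) → f = 162/5
  (89/6, 0) → f = 89
  (723/71, 283/71) → f = 3772/71

The binding constraints are x2 = 0 and 6x1 + 7x2 = 89.
Solving simultaneously gives x1 = 89/6, x2 = 0.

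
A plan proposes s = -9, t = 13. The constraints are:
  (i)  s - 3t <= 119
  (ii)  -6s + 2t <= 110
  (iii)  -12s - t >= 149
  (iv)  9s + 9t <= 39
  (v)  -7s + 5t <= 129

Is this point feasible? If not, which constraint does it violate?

not feasible — violates (iii)

Constraint (iii): -12s - t = 95, which is not ≥ 149. All other constraints are satisfied.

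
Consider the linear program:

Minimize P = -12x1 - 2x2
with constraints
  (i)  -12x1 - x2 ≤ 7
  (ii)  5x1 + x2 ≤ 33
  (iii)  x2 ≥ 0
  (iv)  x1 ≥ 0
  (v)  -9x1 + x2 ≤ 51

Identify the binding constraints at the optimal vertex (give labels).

(ii) and (iii)

Corner points and P = -12x1 - 2x2:
  (33/5, 0) → P = -396/5
  (0, 33) → P = -66
  (0, 0) → P = 0

The minimum is at (33/5, 0). Substituting into each constraint, equality holds for (ii) and (iii); the remaining constraints have slack.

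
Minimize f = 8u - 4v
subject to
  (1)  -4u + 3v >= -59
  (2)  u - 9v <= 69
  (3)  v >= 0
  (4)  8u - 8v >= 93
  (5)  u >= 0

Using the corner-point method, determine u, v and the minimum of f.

u = 93/8, v = 0, minimum f = 93

Corner points and f = 8u - 4v:
  (59/4, 0) → f = 118
  (193/8, 25/2) → f = 143
  (93/8, 0) → f = 93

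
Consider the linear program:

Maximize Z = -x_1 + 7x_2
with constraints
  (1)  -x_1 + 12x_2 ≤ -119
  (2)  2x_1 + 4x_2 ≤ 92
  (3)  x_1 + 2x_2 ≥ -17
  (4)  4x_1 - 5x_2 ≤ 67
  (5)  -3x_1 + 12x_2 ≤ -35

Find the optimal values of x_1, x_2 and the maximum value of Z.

x_1 = 17/7, x_2 = -68/7, maximum Z = -493/7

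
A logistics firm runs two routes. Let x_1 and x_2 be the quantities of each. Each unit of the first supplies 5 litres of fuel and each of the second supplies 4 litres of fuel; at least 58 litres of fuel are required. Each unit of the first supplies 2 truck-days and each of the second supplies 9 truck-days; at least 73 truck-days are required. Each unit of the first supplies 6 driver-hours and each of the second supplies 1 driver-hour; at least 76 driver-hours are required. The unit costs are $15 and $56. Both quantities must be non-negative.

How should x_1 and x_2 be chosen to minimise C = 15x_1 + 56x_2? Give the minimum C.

Extreme points and C = 15x_1 + 56x_2:
  (0, 76) → C = 4256
  (73/2, 0) → C = 1095/2
  (47/4, 11/2) → C = 1937/4
The feasible region is unbounded (it extends along (0, 1), (1, 0)), but C strictly increases along every unbounded feasible direction, so there is no improving ray and the minimum is attained at a vertex.

The optimum lies where 2x_1 + 9x_2 = 73 and 6x_1 + x_2 = 76.
Solving simultaneously gives x_1 = 47/4, x_2 = 11/2.

x_1 = 47/4, x_2 = 11/2, minimum C = 1937/4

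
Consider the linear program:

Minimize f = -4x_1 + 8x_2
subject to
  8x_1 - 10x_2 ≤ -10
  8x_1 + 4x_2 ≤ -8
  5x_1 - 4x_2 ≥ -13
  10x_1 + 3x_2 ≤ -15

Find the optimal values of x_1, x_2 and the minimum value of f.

x_1 = -5, x_2 = -3, minimum f = -4

Corner points and f = -4x_1 + 8x_2:
  (-5, -3) → f = -4
  (-45/31, -5/31) → f = 140/31
  (-9/5, 1) → f = 76/5

The optimum lies where 8x_1 - 10x_2 = -10 and 5x_1 - 4x_2 = -13.
Solving simultaneously gives x_1 = -5, x_2 = -3.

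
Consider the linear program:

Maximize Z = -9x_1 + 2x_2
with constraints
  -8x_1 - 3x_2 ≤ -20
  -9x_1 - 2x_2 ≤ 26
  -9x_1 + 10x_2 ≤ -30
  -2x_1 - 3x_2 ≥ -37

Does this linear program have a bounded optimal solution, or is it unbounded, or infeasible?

Corner points and Z = -9x_1 + 2x_2:
  (290/107, -60/107) → Z = -2730/107
  (460/47, 273/47) → Z = -3594/47
The feasible region has finitely many vertices and no improving ray; the maximum is -2730/107 at (290/107, -60/107).

bounded optimum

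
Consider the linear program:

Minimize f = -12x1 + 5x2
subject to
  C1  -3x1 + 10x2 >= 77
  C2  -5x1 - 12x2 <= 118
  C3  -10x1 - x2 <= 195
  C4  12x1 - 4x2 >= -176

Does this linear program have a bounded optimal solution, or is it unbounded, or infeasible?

From the feasible point (-121/9, 11/3), moving in the direction (10, 3) keeps every constraint satisfied while f decreases without bound.

unbounded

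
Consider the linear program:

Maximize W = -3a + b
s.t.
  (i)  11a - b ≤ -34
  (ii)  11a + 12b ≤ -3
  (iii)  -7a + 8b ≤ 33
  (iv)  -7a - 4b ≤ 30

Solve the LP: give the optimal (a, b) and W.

At the optimal vertex, -7a + 8b = 33 and -7a - 4b = 30.
Solving simultaneously gives a = -31/7, b = 1/4.

a = -31/7, b = 1/4, maximum W = 379/28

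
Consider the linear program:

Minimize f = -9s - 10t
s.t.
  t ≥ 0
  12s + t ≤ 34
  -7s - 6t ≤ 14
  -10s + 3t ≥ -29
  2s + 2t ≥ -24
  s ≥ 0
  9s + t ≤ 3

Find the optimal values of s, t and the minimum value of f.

Corner points and f = -9s - 10t:
  (0, 0) → f = 0
  (1/3, 0) → f = -3
  (0, 3) → f = -30

s = 0, t = 3, minimum f = -30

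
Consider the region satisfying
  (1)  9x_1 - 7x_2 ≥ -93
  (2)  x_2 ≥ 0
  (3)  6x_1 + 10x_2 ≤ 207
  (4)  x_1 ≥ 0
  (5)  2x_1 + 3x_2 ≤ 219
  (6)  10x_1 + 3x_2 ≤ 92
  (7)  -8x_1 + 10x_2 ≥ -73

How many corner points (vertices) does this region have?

Pairwise boundary intersections that survive every other constraint:
  (0, 93/7)
  (365/97, 1758/97)
  (0, 0)
  (73/8, 0)
  (1139/124, 3/62)

5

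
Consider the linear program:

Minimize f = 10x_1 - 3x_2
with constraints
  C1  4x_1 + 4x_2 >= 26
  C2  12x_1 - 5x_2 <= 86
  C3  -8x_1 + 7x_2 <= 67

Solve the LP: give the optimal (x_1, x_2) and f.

Corner points and f = 10x_1 - 3x_2:
  (237/34, -8/17) → f = 1209/17
  (-43/30, 119/15) → f = -572/15
  (937/44, 373/11) → f = 2447/22

The optimum lies where 4x_1 + 4x_2 = 26 and -8x_1 + 7x_2 = 67.
Solving simultaneously gives x_1 = -43/30, x_2 = 119/15.

x_1 = -43/30, x_2 = 119/15, minimum f = -572/15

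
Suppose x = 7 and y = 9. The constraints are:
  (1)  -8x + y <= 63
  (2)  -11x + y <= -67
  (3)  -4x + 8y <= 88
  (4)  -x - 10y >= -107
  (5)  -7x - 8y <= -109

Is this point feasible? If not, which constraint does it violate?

feasible

(1): -47 ≤ 63 ✓
(2): -68 ≤ -67 ✓
(3): 44 ≤ 88 ✓
(4): -97 ≥ -107 ✓
(5): -121 ≤ -109 ✓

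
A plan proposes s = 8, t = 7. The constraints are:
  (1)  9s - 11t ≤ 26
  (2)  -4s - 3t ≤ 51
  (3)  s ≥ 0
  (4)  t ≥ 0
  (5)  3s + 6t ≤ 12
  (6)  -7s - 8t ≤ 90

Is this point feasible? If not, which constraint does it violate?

Constraint (5): 3s + 6t = 66, which is not ≤ 12. All other constraints are satisfied.

not feasible — violates (5)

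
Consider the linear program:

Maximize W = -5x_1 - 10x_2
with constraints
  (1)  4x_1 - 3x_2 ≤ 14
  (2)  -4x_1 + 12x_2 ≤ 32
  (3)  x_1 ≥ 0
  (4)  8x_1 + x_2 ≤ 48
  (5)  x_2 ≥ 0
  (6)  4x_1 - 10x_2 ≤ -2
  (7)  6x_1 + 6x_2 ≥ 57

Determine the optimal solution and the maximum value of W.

x_1 = 11/2, x_2 = 4, maximum W = -135/2

Vertices and W = -5x_1 - 10x_2:
  (136/25, 112/25) → W = -72
  (41/8, 35/8) → W = -555/8
  (11/2, 4) → W = -135/2

At the optimal vertex, 8x_1 + x_2 = 48 and 6x_1 + 6x_2 = 57.
Solving simultaneously gives x_1 = 11/2, x_2 = 4.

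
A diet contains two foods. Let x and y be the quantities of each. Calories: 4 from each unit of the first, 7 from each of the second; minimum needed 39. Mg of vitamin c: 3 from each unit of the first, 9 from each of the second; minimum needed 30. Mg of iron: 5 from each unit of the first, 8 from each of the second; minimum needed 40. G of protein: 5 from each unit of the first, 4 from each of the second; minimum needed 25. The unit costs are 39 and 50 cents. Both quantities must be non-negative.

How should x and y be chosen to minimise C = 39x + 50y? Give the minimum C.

Vertices and C = 39x + 50y:
  (0, 25/4) → C = 625/2
  (10, 0) → C = 390
  (47/5, 1/5) → C = 1883/5
  (1, 5) → C = 289
The feasible region is unbounded (it extends along (0, 1), (1, 0)), but C strictly increases along every unbounded feasible direction, so there is no improving ray and the minimum is attained at a vertex.

The binding constraints are 4x + 7y = 39 and 5x + 4y = 25.
Solving simultaneously gives x = 1, y = 5.

x = 1, y = 5, minimum C = 289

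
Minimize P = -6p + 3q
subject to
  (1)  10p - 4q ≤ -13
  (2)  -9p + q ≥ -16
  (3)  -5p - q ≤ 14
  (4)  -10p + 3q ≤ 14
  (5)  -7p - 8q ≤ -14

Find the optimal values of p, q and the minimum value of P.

p = -4/9, q = 77/36, minimum P = 109/12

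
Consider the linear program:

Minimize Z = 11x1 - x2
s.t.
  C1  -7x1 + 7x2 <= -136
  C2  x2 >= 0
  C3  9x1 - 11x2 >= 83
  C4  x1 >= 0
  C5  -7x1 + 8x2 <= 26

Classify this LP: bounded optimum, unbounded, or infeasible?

bounded optimum

Feasible corners and Z = 11x1 - x2:
  (136/7, 0) → Z = 1496/7
  (915/14, 643/14) → Z = 673
The feasible region has finitely many vertices and no improving ray; the minimum is 1496/7 at (136/7, 0).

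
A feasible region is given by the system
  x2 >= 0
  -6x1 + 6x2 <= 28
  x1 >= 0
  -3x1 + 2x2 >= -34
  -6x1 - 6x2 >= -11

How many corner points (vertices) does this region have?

Pairwise boundary intersections that survive every other constraint:
  (0, 0)
  (11/6, 0)
  (0, 11/6)

3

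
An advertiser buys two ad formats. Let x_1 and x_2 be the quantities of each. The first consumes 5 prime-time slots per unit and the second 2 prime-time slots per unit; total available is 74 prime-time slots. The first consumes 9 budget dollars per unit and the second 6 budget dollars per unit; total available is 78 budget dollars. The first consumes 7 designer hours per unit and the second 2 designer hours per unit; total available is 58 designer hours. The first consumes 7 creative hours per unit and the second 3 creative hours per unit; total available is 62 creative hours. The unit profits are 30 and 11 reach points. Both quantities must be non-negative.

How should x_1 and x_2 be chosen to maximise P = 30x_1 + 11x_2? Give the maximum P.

Corner points and P = 30x_1 + 11x_2:
  (0, 0) → P = 0
  (0, 13) → P = 143
  (58/7, 0) → P = 1740/7
  (8, 1) → P = 251

x_1 = 8, x_2 = 1, maximum P = 251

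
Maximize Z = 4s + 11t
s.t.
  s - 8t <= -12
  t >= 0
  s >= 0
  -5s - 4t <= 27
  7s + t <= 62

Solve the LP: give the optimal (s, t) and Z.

Vertices and Z = 4s + 11t:
  (0, 3/2) → Z = 33/2
  (484/57, 146/57) → Z = 3542/57
  (0, 62) → Z = 682

s = 0, t = 62, maximum Z = 682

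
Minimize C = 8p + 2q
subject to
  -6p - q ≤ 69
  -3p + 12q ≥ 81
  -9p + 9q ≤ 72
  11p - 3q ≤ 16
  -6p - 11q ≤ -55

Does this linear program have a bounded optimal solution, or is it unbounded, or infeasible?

bounded optimum

Extreme points and C = 8p + 2q:
  (-5/3, 19/3) → C = -2/3
  (145/41, 313/41) → C = 1786/41
  (5, 13) → C = 66
The feasible region has finitely many vertices and no improving ray; the minimum is -2/3 at (-5/3, 19/3).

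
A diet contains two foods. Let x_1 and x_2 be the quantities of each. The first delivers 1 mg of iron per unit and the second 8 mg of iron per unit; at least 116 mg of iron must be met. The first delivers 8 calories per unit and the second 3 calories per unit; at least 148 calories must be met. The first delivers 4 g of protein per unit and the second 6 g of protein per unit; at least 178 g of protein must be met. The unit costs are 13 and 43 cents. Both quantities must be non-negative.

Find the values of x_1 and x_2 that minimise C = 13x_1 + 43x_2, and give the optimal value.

x_1 = 28, x_2 = 11, minimum C = 837

Extreme points and C = 13x_1 + 43x_2:
  (0, 148/3) → C = 6364/3
  (116, 0) → C = 1508
  (28, 11) → C = 837
  (59/6, 208/9) → C = 20189/18
The feasible region is unbounded (it extends along (0, 1), (1, 0)), but C strictly increases along every unbounded feasible direction, so there is no improving ray and the minimum is attained at a vertex.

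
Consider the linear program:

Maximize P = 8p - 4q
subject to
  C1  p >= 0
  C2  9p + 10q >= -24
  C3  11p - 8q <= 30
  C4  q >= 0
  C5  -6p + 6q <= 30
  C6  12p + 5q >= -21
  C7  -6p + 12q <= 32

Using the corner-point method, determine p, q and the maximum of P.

p = 22/3, q = 19/3, maximum P = 100/3

Extreme points and P = 8p - 4q:
  (0, 0) → P = 0
  (0, 8/3) → P = -32/3
  (30/11, 0) → P = 240/11
  (22/3, 19/3) → P = 100/3

The optimum lies where 11p - 8q = 30 and -6p + 12q = 32.
Solving simultaneously gives p = 22/3, q = 19/3.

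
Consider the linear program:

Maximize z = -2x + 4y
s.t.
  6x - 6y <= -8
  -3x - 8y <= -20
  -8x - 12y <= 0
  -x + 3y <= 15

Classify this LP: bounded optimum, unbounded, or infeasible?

Vertices and z = -2x + 4y:
  (28/33, 24/11) → z = 232/33
  (11/2, 41/6) → z = 49/3
  (-60/17, 65/17) → z = 380/17
The feasible region has finitely many vertices and no improving ray; the maximum is 380/17 at (-60/17, 65/17).

bounded optimum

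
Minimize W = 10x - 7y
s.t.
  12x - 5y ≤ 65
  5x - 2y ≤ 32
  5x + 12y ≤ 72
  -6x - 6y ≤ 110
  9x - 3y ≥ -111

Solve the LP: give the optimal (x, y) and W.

x = -372/41, y = 401/41, minimum W = -6527/41

Corner points and W = 10x - 7y:
  (1140/169, 539/169) → W = 7627/169
  (-80/51, -285/17) → W = 305/3
  (-372/41, 401/41) → W = -6527/41
  (-83/6, -9/2) → W = -641/6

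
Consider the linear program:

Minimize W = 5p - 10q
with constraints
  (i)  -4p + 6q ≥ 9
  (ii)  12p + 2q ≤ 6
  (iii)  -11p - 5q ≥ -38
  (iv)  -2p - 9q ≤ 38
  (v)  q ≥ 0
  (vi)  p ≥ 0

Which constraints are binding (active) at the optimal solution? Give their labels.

Corner points and W = 5p - 10q:
  (9/40, 33/20) → W = -123/8
  (0, 3/2) → W = -15
  (0, 3) → W = -30

The minimum is at (0, 3). Substituting into each constraint, equality holds for (ii) and (vi); the remaining constraints have slack.

(ii) and (vi)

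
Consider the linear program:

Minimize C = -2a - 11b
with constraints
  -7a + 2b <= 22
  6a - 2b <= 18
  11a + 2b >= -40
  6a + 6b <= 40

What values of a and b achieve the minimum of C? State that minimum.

a = -26/27, b = 206/27, minimum C = -82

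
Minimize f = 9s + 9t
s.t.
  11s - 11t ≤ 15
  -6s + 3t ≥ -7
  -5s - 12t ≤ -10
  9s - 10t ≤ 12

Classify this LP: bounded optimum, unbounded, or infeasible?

From the feasible point (38/29, 25/87), moving in the direction (-12, 5) keeps every constraint satisfied while f decreases without bound.

unbounded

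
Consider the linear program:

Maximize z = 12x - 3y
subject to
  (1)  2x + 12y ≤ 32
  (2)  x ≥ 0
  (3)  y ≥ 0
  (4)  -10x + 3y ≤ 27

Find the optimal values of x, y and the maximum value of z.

x = 16, y = 0, maximum z = 192

The optimum lies where 2x + 12y = 32 and y = 0.
Solving simultaneously gives x = 16, y = 0.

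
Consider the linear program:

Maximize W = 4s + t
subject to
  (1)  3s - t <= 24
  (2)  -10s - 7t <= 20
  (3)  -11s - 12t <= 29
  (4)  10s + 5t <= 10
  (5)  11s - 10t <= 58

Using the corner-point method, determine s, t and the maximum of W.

Extreme points and W = 4s + t:
  (-37/43, -70/43) → W = -218/43
  (203/121, -87/22) → W = 667/242
  (78/31, -94/31) → W = 218/31
The feasible region is unbounded (it extends along (-1, 2), (-7, 10)), but W strictly decreases along every unbounded feasible direction, so there is no improving ray and the maximum is attained at a vertex.

The binding constraints are 10s + 5t = 10 and 11s - 10t = 58.
Solving simultaneously gives s = 78/31, t = -94/31.

s = 78/31, t = -94/31, maximum W = 218/31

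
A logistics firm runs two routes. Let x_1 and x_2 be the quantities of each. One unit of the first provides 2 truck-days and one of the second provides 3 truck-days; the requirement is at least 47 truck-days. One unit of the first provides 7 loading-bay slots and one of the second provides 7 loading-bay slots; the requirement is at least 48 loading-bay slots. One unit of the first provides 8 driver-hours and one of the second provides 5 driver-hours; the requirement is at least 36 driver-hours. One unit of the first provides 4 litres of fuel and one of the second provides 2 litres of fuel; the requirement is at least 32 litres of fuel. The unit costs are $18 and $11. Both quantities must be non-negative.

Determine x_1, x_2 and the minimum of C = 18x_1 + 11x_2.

x_1 = 1/4, x_2 = 31/2, minimum C = 175

Feasible corners and C = 18x_1 + 11x_2:
  (0, 16) → C = 176
  (47/2, 0) → C = 423
  (1/4, 31/2) → C = 175
The feasible region is unbounded (it extends along (0, 1), (1, 0)), but C strictly increases along every unbounded feasible direction, so there is no improving ray and the minimum is attained at a vertex.

The binding constraints are 2x_1 + 3x_2 = 47 and 4x_1 + 2x_2 = 32.
Solving simultaneously gives x_1 = 1/4, x_2 = 31/2.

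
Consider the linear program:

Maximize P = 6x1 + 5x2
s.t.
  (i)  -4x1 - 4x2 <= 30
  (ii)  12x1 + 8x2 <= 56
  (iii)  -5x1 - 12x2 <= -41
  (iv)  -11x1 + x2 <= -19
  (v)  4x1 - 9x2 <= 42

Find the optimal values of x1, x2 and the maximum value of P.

x1 = 52/25, x2 = 97/25, maximum P = 797/25

Extreme points and P = 6x1 + 5x2:
  (43/13, 53/26) → P = 781/26
  (52/25, 97/25) → P = 797/25
  (269/137, 356/137) → P = 3394/137

The binding constraints are 12x1 + 8x2 = 56 and -11x1 + x2 = -19.
Solving simultaneously gives x1 = 52/25, x2 = 97/25.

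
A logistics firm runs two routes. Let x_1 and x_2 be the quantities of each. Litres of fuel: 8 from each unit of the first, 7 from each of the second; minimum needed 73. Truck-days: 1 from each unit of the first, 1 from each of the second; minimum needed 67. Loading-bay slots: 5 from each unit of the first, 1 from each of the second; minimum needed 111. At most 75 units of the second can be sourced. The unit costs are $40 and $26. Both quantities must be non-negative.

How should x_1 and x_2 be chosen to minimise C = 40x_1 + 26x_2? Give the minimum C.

x_1 = 11, x_2 = 56, minimum C = 1896

Feasible corners and C = 40x_1 + 26x_2:
  (67, 0) → C = 2680
  (11, 56) → C = 1896
  (36/5, 75) → C = 2238
The feasible region is unbounded (it extends along (1, 0)), but C strictly increases along every unbounded feasible direction, so there is no improving ray and the minimum is attained at a vertex.

At the optimal vertex, x_1 + x_2 = 67 and 5x_1 + x_2 = 111.
Solving simultaneously gives x_1 = 11, x_2 = 56.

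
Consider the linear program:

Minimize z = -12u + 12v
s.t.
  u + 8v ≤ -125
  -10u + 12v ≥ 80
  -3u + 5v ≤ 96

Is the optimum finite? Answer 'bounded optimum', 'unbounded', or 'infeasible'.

bounded optimum

Vertices and z = -12u + 12v:
  (-535/23, -585/46) → z = 2910/23
  (-1393/29, -279/29) → z = 13368/29
The feasible region has finitely many vertices and no improving ray; the minimum is 2910/23 at (-535/23, -585/46).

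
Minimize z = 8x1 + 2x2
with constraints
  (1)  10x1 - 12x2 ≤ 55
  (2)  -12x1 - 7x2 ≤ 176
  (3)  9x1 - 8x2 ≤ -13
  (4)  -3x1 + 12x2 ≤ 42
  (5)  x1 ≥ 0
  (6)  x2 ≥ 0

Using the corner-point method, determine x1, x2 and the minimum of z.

x1 = 0, x2 = 13/8, minimum z = 13/4

Vertices and z = 8x1 + 2x2:
  (15/7, 113/28) → z = 353/14
  (0, 13/8) → z = 13/4
  (0, 7/2) → z = 7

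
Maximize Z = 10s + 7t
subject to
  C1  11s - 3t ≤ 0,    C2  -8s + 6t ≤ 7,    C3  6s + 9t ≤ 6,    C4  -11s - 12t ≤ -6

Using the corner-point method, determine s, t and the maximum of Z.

s = 2/13, t = 22/39, maximum Z = 214/39

Corner points and Z = 10s + 7t:
  (2/13, 22/39) → Z = 214/39
  (6/55, 2/5) → Z = 214/55
  (-1/4, 5/6) → Z = 10/3
  (-8/27, 125/162) → Z = 395/162

At the optimal vertex, 11s - 3t = 0 and 6s + 9t = 6.
Solving simultaneously gives s = 2/13, t = 22/39.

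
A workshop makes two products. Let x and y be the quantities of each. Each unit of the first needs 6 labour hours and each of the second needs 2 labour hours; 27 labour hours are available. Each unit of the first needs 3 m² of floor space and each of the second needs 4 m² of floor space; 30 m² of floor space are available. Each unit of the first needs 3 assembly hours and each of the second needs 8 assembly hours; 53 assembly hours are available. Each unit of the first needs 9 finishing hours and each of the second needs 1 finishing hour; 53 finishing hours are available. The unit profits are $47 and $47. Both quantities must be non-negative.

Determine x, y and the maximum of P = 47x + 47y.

Vertices and P = 47x + 47y:
  (0, 0) → P = 0
  (0, 53/8) → P = 2491/8
  (9/2, 0) → P = 423/2
  (8/3, 11/2) → P = 2303/6
  (7/3, 23/4) → P = 4559/12

The binding constraints are 6x + 2y = 27 and 3x + 4y = 30.
Solving simultaneously gives x = 8/3, y = 11/2.

x = 8/3, y = 11/2, maximum P = 2303/6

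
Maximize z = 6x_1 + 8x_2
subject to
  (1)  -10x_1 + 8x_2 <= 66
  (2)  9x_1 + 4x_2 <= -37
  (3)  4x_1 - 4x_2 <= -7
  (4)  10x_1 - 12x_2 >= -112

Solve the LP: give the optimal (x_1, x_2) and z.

Corner points and z = 6x_1 + 8x_2:
  (-5, 2) → z = -14
  (-26, -97/4) → z = -350
  (-44/13, -85/52) → z = -434/13

At the optimal vertex, -10x_1 + 8x_2 = 66 and 9x_1 + 4x_2 = -37.
Solving simultaneously gives x_1 = -5, x_2 = 2.

x_1 = -5, x_2 = 2, maximum z = -14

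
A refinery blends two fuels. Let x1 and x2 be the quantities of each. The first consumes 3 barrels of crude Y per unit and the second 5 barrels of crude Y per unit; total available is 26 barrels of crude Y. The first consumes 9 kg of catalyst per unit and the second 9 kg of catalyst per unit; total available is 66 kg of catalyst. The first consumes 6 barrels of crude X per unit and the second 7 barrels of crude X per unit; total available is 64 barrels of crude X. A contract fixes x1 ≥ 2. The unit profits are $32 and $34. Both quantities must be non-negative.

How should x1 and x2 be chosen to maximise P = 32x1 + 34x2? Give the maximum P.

x1 = 16/3, x2 = 2, maximum P = 716/3

Corner points and P = 32x1 + 34x2:
  (22/3, 0) → P = 704/3
  (2, 0) → P = 64
  (16/3, 2) → P = 716/3
  (2, 4) → P = 200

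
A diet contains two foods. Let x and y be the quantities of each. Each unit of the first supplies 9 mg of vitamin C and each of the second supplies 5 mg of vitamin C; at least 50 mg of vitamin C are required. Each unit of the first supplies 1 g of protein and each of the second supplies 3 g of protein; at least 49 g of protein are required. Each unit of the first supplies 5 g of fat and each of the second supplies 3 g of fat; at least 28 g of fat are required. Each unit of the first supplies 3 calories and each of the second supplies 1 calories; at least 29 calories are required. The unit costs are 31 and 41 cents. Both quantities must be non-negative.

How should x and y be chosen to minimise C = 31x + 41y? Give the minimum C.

The feasible region is unbounded (it extends along (0, 1), (1, 0)), but C strictly increases along every unbounded feasible direction, so there is no improving ray and the minimum is attained at a vertex.

The binding constraints are x + 3y = 49 and 3x + y = 29.
Solving simultaneously gives x = 19/4, y = 59/4.

x = 19/4, y = 59/4, minimum C = 752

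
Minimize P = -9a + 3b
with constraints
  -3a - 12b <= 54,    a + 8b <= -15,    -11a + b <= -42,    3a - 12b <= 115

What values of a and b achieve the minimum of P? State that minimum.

a = 185/9, b = -40/9, minimum P = -595/3

Extreme points and P = -9a + 3b:
  (10/3, -16/3) → P = -46
  (61/6, -169/24) → P = -901/8
  (321/89, -207/89) → P = -3510/89
  (185/9, -40/9) → P = -595/3

The optimum lies where a + 8b = -15 and 3a - 12b = 115.
Solving simultaneously gives a = 185/9, b = -40/9.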